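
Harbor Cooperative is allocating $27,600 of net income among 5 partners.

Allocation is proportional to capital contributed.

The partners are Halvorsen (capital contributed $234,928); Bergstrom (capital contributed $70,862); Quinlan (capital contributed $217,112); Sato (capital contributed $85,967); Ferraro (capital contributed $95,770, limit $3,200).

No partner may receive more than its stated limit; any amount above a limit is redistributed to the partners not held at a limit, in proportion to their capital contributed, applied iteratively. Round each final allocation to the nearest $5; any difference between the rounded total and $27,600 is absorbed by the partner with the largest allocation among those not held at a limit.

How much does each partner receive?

Halvorsen: $9,415 · Bergstrom: $2,840 · Quinlan: $8,700 · Sato: $3,445 · Ferraro: $3,200

Combined capital contributed = 704,639.
Proportional shares (ignoring caps): Halvorsen 9,201.89; Bergstrom 2,775.59; Quinlan 8,504.06; Sato 3,367.24; Ferraro 3,751.21.
Capped: Ferraro ($3,200); remaining pool $24,400 reallocated over remaining capital contributed 608,869.
Redistributed shares: Halvorsen 9,414.58 → $9,415; Bergstrom 2,839.75 → $2,840; Quinlan 8,700.61 → $8,700; Sato 3,445.07 → $3,445.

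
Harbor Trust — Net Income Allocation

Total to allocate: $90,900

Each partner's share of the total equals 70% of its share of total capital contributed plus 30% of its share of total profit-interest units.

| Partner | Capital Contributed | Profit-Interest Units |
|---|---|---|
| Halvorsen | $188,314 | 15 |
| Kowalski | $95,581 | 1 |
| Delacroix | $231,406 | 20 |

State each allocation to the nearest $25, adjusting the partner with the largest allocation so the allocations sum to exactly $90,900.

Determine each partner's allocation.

Totals — capital contributed 515,301, profit-interest units 36.
Blended shares (70% capital contributed + 30% profit-interest units): Halvorsen 0.3808; Kowalski 0.1382; Delacroix 0.4810.
Pro-rata amounts: Halvorsen 34,615.74; Kowalski 12,559.96; Delacroix 43,724.30.
After rounding ($25): Halvorsen $34,625; Kowalski $12,550; Delacroix $43,725. Sum = $90,900.
No rounding difference to absorb.

Halvorsen: $34,625 | Kowalski: $12,550 | Delacroix: $43,725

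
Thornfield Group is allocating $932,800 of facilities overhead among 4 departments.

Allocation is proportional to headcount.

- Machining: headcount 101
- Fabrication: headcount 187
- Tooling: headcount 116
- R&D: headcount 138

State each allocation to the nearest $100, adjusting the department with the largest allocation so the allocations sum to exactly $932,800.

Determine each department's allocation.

Machining: $173,800; Fabrication: $321,900; Tooling: $199,600; R&D: $237,500

Total headcount = 542.
Unrounded shares: Machining 101/542 × $932,800 = 173,824.35; Fabrication 187/542 × $932,800 = 321,833.21; Tooling 116/542 × $932,800 = 199,639.85; R&D 138/542 × $932,800 = 237,502.58.
After rounding ($100): Machining $173,800; Fabrication $321,800; Tooling $199,600; R&D $237,500. Sum = $932,700.
Difference $932,800 − $932,700 = +$100 applied to largest allocation (Fabrication): Fabrication becomes $321,900.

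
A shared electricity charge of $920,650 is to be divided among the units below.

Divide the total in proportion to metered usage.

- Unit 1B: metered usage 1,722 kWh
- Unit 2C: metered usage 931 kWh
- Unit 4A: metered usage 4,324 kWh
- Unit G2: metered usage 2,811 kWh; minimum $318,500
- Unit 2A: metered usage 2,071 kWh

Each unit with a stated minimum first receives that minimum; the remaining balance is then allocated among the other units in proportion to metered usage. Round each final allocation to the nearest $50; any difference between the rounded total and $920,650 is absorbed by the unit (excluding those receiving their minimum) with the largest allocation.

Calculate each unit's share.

Minimums first: Unit G2 $318,500. Balance $602,150.
Balance split over remaining metered usage 9,048: Unit 1B 114,600.17 → $114,600; Unit 2C 61,958.63 → $61,950; Unit 4A 287,764.88 → $287,750; Unit 2A 137,826.33 → $137,850.

Unit 1B: $114,600 | Unit 2C: $61,950 | Unit 4A: $287,750 | Unit G2: $318,500 | Unit 2A: $137,850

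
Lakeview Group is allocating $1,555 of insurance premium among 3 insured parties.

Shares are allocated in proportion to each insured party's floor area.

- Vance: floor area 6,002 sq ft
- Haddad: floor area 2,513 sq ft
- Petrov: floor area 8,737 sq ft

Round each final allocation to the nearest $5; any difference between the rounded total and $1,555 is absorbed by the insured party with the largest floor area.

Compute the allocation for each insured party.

Vance: $540 | Haddad: $225 | Petrov: $790

Floor area total: 6,002 + 2,513 + 8,737 = 17,252.
Unrounded shares: Vance 540.99; Haddad 226.51; Petrov 787.505.
After rounding ($5): Vance $540; Haddad $225; Petrov $790. Sum = $1,555.
Sum already equals the total — no adjustment.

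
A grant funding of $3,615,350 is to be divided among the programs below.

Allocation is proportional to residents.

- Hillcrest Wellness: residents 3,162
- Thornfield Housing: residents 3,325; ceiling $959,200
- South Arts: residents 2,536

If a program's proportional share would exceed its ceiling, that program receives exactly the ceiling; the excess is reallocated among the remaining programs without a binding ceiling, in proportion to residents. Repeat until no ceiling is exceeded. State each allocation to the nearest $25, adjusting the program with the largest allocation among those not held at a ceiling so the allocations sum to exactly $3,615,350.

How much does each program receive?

Hillcrest Wellness: $1,473,975; Thornfield Housing: $959,200; South Arts: $1,182,175

Combined residents = 9,023.
Pro-rata shares before constraints: Hillcrest Wellness 1,266,955.19; Thornfield Housing 1,332,266.29; South Arts 1,016,128.52.
Capped: Thornfield Housing ($959,200); remaining pool $2,656,150 reallocated over remaining residents 5,698.
Redistributed shares: Hillcrest Wellness 1,473,981.45 → $1,473,975; South Arts 1,182,168.55 → $1,182,175.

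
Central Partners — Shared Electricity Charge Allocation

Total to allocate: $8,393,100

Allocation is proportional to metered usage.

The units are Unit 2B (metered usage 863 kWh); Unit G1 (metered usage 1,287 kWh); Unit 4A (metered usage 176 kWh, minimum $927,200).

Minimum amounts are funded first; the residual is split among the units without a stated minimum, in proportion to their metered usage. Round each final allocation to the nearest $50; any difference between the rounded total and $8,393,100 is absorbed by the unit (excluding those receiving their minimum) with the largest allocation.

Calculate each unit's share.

Unit 2B: $2,996,800; Unit G1: $4,469,100; Unit 4A: $927,200

Guaranteed amounts: Unit 4A $927,200. Residual $7,465,900.
Residual split over remaining metered usage 2,150: Unit 2B 2,996,777.53 → $2,996,800; Unit G1 4,469,122.47 → $4,469,100.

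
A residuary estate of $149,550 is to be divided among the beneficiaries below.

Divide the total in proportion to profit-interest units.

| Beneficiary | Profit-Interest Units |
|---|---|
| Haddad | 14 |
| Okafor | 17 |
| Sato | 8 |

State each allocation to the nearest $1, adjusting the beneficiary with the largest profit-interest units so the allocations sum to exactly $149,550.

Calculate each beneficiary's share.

Profit-interest units total: 14 + 17 + 8 = 39.
Proportional shares: Haddad 53,684.62; Okafor 65,188.46; Sato 30,676.92.
At nearest $1: Haddad $53,685; Okafor $65,188; Sato $30,677. Sum = $149,550.
Sum already equals the total — no adjustment.

Haddad: $53,685 | Okafor: $65,188 | Sato: $30,677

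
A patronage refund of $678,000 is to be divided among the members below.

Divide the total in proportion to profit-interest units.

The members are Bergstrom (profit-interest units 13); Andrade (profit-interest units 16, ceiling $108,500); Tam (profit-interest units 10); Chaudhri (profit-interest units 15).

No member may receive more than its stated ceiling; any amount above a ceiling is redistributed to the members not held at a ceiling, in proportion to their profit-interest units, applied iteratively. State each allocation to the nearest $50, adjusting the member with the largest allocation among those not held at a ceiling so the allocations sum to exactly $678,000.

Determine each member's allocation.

Bergstrom: $194,850 · Andrade: $108,500 · Tam: $149,850 · Chaudhri: $224,800

Sum of profit-interest units: 54.
Proportional shares (ignoring caps): Bergstrom 163,222.22; Andrade 200,888.89; Tam 125,555.56; Chaudhri 188,333.33.
Held at cap: Andrade ($108,500); remaining pool $569,500 reallocated over remaining profit-interest units 38.
Shares after redistribution: Bergstrom 194,828.95 → $194,850; Tam 149,868.42 → $149,850; Chaudhri 224,802.63 → $224,800.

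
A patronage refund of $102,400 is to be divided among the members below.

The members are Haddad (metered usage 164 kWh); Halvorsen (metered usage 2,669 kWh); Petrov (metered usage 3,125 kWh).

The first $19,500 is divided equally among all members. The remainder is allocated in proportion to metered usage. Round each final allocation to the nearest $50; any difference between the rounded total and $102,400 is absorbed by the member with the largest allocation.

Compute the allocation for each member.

Haddad: $8,800 · Halvorsen: $43,650 · Petrov: $49,950

First tranche $19,500 split equally: $6,500 each.
Remainder $82,900 by metered usage (total 5,958): Haddad 2,281.91 → $2,300; Halvorsen 37,136.64 → $37,150; Petrov 43,481.45 → $43,500.
Rounding difference −$50 on remainder applied to Petrov.
Totals: Haddad $6,500 + $2,300 = $8,800; Halvorsen $6,500 + $37,150 = $43,650; Petrov $6,500 + $43,450 = $49,950.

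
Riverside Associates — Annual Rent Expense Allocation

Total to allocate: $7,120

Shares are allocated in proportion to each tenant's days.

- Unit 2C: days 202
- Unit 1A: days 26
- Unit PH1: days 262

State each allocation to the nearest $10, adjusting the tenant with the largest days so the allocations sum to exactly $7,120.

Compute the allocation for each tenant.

Unit 2C: $2,940 · Unit 1A: $380 · Unit PH1: $3,800

Total days = 490.
Pro-rata amounts: Unit 2C 202/490 × $7,120 = 2,935.18; Unit 1A 26/490 × $7,120 = 377.80; Unit PH1 262/490 × $7,120 = 3,807.02.
After rounding ($10): Unit 2C $2,940; Unit 1A $380; Unit PH1 $3,810. Sum = $7,130.
Difference $7,120 − $7,130 = −$10 applied to largest days (Unit PH1): Unit PH1 becomes $3,800.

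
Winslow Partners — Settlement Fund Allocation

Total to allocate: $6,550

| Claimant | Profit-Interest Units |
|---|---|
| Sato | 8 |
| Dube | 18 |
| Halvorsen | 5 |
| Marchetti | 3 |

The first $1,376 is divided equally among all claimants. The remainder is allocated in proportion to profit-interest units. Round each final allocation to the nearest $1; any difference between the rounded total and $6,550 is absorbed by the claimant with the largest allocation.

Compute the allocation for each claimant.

Sato: $1,561 · Dube: $3,083 · Halvorsen: $1,105 · Marchetti: $801

Equal tier: $1,376 ÷ 4 = $344 apiece.
Remainder $5,174 by profit-interest units (total 34): Sato 1,217.41 → $1,217; Dube 2,739.18 → $2,739; Halvorsen 760.88 → $761; Marchetti 456.53 → $457.
Totals: Sato $344 + $1,217 = $1,561; Dube $344 + $2,739 = $3,083; Halvorsen $344 + $761 = $1,105; Marchetti $344 + $457 = $801.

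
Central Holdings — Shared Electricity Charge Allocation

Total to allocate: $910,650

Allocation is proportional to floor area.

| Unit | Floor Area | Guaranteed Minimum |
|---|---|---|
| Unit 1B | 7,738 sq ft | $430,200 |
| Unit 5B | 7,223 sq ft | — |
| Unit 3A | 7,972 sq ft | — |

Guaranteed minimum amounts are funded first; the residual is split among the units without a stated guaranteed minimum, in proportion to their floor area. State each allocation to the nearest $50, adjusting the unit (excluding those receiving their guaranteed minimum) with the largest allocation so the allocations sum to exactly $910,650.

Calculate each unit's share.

Guaranteed amounts: Unit 1B $430,200. Remaining pool $480,450.
Remaining pool split over remaining floor area 15,195: Unit 5B 228,383.70 → $228,400; Unit 3A 252,066.30 → $252,050.

Unit 1B: $430,200 · Unit 5B: $228,400 · Unit 3A: $252,050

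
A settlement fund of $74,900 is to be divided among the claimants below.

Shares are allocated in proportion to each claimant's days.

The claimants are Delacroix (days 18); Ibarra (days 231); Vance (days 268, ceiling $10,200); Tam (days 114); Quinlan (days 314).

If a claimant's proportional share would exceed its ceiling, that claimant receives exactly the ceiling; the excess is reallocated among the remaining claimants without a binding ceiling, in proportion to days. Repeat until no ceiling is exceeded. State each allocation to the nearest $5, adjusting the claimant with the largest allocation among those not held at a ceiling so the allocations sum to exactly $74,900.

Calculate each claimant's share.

Total days = 945.
Pro-rata shares before constraints: Delacroix 1,426.67; Ibarra 18,308.89; Vance 21,241.48; Tam 9,035.56; Quinlan 24,887.41.
Capped: Vance ($10,200); residual $64,700 reallocated over remaining days 677.
Remaining shares: Delacroix 1,720.24 → $1,720; Ibarra 22,076.37 → $22,075; Tam 10,894.83 → $10,895; Quinlan 30,008.57 → $30,010.

Delacroix: $1,720 · Ibarra: $22,075 · Vance: $10,200 · Tam: $10,895 · Quinlan: $30,010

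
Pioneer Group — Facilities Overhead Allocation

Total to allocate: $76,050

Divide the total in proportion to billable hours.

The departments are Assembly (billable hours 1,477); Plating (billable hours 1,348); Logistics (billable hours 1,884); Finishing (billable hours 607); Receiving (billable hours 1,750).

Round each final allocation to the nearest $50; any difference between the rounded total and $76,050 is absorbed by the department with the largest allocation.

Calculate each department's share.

Assembly: $15,900 | Plating: $14,500 | Logistics: $20,250 | Finishing: $6,550 | Receiving: $18,850

Billable hours total: 7,066.
Raw shares: Assembly 1,477/7,066 × $76,050 = 15,896.67; Plating 1,348/7,066 × $76,050 = 14,508.26; Logistics 1,884/7,066 × $76,050 = 20,277.13; Finishing 607/7,066 × $76,050 = 6,533.02; Receiving 1,750/7,066 × $76,050 = 18,834.91.
At nearest $50: Assembly $15,900; Plating $14,500; Logistics $20,300; Finishing $6,550; Receiving $18,850. Sum = $76,100.
Difference $76,050 − $76,100 = −$50 applied to largest allocation (Logistics): Logistics becomes $20,250.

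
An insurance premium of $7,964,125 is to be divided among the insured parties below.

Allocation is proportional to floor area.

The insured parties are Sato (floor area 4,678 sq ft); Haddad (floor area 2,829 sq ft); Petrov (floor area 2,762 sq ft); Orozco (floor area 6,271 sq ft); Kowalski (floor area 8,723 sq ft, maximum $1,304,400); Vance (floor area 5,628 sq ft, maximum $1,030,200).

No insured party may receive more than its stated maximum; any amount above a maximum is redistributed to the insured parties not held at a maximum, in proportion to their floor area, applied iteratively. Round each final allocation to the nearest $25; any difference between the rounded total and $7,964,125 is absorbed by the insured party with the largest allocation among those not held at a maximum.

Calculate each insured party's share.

Combined floor area = 30,891.
Proportional shares (ignoring caps): Sato 1,206,052.79; Haddad 729,355.14; Petrov 712,081.62; Orozco 1,616,750.12; Kowalski 2,248,909.47; Vance 1,450,975.87.
Capped: Kowalski ($1,304,400), Vance ($1,030,200); remaining pool $5,629,525 reallocated over remaining floor area 16,540.
Remaining shares: Sato 1,592,195.76 → $1,592,200; Haddad 962,873.41 → $962,875; Petrov 940,069.41 → $940,075; Orozco 2,134,386.41 → $2,134,375.

Sato: $1,592,200 | Haddad: $962,875 | Petrov: $940,075 | Orozco: $2,134,375 | Kowalski: $1,304,400 | Vance: $1,030,200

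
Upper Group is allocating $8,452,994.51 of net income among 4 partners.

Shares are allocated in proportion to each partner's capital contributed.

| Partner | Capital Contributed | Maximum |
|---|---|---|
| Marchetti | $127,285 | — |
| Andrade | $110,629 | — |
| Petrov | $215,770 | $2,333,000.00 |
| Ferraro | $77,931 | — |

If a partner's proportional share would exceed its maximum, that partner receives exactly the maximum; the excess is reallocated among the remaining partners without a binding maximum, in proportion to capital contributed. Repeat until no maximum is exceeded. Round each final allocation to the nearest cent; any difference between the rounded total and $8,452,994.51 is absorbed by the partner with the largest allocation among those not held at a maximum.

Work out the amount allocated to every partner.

Marchetti: $2,466,347.42 | Andrade: $2,143,611.18 | Petrov: $2,333,000.00 | Ferraro: $1,510,035.91

Total capital contributed = 531,615.
Pro-rata shares before constraints: Marchetti 2,023,907.1625; Andrade 1,759,066.8616; Petrov 3,430,871.2610; Ferraro 1,239,149.2248.
Cap binds for Petrov ($2,333,000.00); balance $6,119,994.51 reallocated over remaining capital contributed 315,845.
Redistributed shares: Marchetti 2,466,347.4211 → $2,466,347.42; Andrade 2,143,611.1784 → $2,143,611.18; Ferraro 1,510,035.9105 → $1,510,035.91.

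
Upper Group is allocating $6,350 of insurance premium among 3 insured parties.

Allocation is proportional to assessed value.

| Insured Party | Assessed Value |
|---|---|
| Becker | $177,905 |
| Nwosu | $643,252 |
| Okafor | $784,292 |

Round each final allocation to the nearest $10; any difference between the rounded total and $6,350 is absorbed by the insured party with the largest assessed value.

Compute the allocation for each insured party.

Becker: $700 | Nwosu: $2,540 | Okafor: $3,110

Total assessed value = 1,605,449.
Pro-rata amounts: Becker 177,905/1,605,449 × $6,350 = 703.66; Nwosu 643,252/1,605,449 × $6,350 = 2,544.24; Okafor 784,292/1,605,449 × $6,350 = 3,102.09.
Rounded to nearest $10: Becker $700; Nwosu $2,540; Okafor $3,100. Sum = $6,340.
Difference $6,350 − $6,340 = +$10 applied to largest assessed value (Okafor): Okafor becomes $3,110.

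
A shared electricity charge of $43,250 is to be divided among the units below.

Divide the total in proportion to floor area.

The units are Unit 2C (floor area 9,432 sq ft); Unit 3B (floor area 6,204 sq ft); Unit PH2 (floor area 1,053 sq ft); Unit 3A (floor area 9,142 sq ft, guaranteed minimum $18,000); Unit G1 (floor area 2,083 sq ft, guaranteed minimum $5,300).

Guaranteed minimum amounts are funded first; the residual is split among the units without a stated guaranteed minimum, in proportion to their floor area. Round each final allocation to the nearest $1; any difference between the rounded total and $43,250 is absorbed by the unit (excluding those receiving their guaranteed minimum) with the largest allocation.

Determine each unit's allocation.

Unit 2C: $11,275 | Unit 3B: $7,416 | Unit PH2: $1,259 | Unit 3A: $18,000 | Unit G1: $5,300

Fund the minimums — Unit 3A $18,000; Unit G1 $5,300. Residual $19,950.
Residual split over remaining floor area 16,689: Unit 2C 11,275.00 → $11,275; Unit 3B 7,416.25 → $7,416; Unit PH2 1,258.75 → $1,259.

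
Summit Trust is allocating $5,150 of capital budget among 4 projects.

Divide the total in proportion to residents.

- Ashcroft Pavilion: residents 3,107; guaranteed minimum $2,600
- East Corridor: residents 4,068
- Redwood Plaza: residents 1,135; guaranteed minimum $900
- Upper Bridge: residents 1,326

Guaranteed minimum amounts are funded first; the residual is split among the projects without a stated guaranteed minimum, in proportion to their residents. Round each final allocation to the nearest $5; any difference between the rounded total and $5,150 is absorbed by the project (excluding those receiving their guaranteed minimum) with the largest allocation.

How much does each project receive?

Fund the minimums — Ashcroft Pavilion $2,600; Redwood Plaza $900. Remaining pool $1,650.
Remaining pool split over remaining residents 5,394: East Corridor 1,244.38 → $1,245; Upper Bridge 405.62 → $405.

Ashcroft Pavilion: $2,600; East Corridor: $1,245; Redwood Plaza: $900; Upper Bridge: $405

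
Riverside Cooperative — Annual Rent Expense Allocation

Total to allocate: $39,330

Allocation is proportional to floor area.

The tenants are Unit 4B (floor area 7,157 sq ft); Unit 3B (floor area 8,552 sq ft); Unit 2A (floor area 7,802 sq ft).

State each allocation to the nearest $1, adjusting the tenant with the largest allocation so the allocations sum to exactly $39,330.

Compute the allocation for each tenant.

Total floor area = 23,511.
Unrounded shares: Unit 4B 7,157/23,511 × $39,330 = 11,972.47; Unit 3B 8,552/23,511 × $39,330 = 14,306.08; Unit 2A 7,802/23,511 × $39,330 = 13,051.45.
Rounded to nearest $1: Unit 4B $11,972; Unit 3B $14,306; Unit 2A $13,051. Sum = $39,329.
Difference $39,330 − $39,329 = +$1 applied to largest allocation (Unit 3B): Unit 3B becomes $14,307.

Unit 4B: $11,972 | Unit 3B: $14,307 | Unit 2A: $13,051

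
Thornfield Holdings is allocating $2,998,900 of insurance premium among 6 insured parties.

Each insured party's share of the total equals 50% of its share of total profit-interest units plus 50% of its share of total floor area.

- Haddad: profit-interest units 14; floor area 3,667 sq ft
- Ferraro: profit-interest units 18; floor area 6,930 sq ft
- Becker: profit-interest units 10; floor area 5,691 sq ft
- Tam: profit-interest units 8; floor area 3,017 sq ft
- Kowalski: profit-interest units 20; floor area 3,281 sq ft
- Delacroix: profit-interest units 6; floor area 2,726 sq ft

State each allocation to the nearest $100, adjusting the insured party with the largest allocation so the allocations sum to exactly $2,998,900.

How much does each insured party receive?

Haddad: $493,400; Ferraro: $765,600; Becker: $534,400; Tam: $336,600; Kowalski: $589,000; Delacroix: $279,900

Totals — profit-interest units 76, floor area 25,312.
Composite weights (50% profit-interest units + 50% floor area): Haddad 0.1645; Ferraro 0.2553; Becker 0.1782; Tam 0.1122; Kowalski 0.1964; Delacroix 0.0933.
Raw shares: Haddad 493,442.79; Ferraro 765,657.09; Becker 534,423.50; Tam 336,560.00; Kowalski 588,954.28; Delacroix 279,862.33.
Rounded to nearest $100: Haddad $493,400; Ferraro $765,700; Becker $534,400; Tam $336,600; Kowalski $589,000; Delacroix $279,900. Sum = $2,999,000.
Difference $2,998,900 − $2,999,000 = −$100 applied to largest allocation (Ferraro): Ferraro becomes $765,600.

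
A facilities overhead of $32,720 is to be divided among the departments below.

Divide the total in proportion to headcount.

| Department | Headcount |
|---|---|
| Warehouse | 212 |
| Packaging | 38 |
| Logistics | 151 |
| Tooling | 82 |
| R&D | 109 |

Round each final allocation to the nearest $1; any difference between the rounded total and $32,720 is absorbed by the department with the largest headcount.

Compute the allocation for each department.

Warehouse: $11,718 | Packaging: $2,100 | Logistics: $8,346 | Tooling: $4,532 | R&D: $6,024

Total headcount = 592.
Pro-rata amounts: Warehouse 212/592 × $32,720 = 11,717.30; Packaging 38/592 × $32,720 = 2,100.27; Logistics 151/592 × $32,720 = 8,345.81; Tooling 82/592 × $32,720 = 4,532.16; R&D 109/592 × $32,720 = 6,024.46.
Rounded to nearest $1: Warehouse $11,717; Packaging $2,100; Logistics $8,346; Tooling $4,532; R&D $6,024. Sum = $32,719.
Difference $32,720 − $32,719 = +$1 applied to largest headcount (Warehouse): Warehouse becomes $11,718.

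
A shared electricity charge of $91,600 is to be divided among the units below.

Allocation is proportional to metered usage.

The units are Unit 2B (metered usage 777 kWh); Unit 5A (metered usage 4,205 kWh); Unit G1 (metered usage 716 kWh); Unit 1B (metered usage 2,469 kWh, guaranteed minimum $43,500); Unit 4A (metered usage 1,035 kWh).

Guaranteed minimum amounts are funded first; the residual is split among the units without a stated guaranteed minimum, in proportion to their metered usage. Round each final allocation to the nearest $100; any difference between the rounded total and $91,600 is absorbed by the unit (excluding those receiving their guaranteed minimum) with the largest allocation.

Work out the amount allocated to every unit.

Unit 2B: $5,600 · Unit 5A: $30,000 · Unit G1: $5,100 · Unit 1B: $43,500 · Unit 4A: $7,400

Fund the minimums — Unit 1B $43,500. Residual $48,100.
Residual split over remaining metered usage 6,733: Unit 2B 5,550.82 → $5,600; Unit 5A 30,040.18 → $30,000; Unit G1 5,115.05 → $5,100; Unit 4A 7,393.96 → $7,400.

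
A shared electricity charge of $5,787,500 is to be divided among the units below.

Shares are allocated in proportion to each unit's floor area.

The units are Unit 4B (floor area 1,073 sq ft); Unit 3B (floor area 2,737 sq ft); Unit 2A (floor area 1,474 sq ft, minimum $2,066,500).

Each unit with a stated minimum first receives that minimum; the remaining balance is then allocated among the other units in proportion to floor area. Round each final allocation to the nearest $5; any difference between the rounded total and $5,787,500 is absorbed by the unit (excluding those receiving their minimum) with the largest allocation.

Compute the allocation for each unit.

Fund the minimums — Unit 2A $2,066,500. Balance $3,721,000.
Balance split over remaining floor area 3,810: Unit 4B 1,047,935.17 → $1,047,935; Unit 3B 2,673,064.83 → $2,673,065.

Unit 4B: $1,047,935 | Unit 3B: $2,673,065 | Unit 2A: $2,066,500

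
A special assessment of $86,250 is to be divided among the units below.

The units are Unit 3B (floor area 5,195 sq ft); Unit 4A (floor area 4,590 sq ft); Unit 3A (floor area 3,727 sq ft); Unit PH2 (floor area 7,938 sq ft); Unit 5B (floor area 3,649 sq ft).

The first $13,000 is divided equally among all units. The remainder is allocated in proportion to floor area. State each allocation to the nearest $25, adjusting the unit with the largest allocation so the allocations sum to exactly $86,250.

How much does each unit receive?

Unit 3B: $17,750 | Unit 4A: $16,000 | Unit 3A: $13,475 | Unit PH2: $25,775 | Unit 5B: $13,250

$13,000 shared equally gives $2,600 per unit.
Remainder $73,250 by floor area (total 25,099): Unit 3B 15,161.31 → $15,150; Unit 4A 13,395.65 → $13,400; Unit 3A 10,877.04 → $10,875; Unit PH2 23,166.60 → $23,175; Unit 5B 10,649.40 → $10,650.
Totals: Unit 3B $2,600 + $15,150 = $17,750; Unit 4A $2,600 + $13,400 = $16,000; Unit 3A $2,600 + $10,875 = $13,475; Unit PH2 $2,600 + $23,175 = $25,775; Unit 5B $2,600 + $10,650 = $13,250.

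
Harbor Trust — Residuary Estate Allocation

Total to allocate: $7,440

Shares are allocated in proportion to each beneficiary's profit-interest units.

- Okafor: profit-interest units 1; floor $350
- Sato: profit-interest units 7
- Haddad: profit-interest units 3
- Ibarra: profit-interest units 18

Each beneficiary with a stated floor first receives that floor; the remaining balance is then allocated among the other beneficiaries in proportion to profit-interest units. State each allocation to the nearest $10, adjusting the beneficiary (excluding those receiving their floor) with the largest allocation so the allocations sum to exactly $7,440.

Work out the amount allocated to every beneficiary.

Okafor: $350; Sato: $1,770; Haddad: $760; Ibarra: $4,560

Guaranteed amounts: Okafor $350. Balance $7,090.
Balance split over remaining profit-interest units 28: Sato 1,772.50 → $1,770; Haddad 759.64 → $760; Ibarra 4,557.86 → $4,560.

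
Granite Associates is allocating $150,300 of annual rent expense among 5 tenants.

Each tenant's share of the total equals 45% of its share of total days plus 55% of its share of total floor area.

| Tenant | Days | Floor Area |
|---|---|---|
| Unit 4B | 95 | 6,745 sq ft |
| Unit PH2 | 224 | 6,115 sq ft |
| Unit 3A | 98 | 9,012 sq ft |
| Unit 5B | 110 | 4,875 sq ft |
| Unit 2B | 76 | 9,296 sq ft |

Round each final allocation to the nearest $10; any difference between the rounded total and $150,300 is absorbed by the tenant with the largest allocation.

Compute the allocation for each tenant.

Totals — days 603, floor area 36,043.
Blended shares (45% days + 55% floor area): Unit 4B 0.1738; Unit PH2 0.2605; Unit 3A 0.2107; Unit 5B 0.1565; Unit 2B 0.1986.
Proportional shares: Unit 4B 26,125.33; Unit PH2 39,149.59; Unit 3A 31,661.21; Unit 5B 23,518.92; Unit 2B 29,844.95.
Rounded to nearest $10: Unit 4B $26,130; Unit PH2 $39,150; Unit 3A $31,660; Unit 5B $23,520; Unit 2B $29,840. Sum = $150,300.
Rounded total matches; no reconciliation needed.

Unit 4B: $26,130 · Unit PH2: $39,150 · Unit 3A: $31,660 · Unit 5B: $23,520 · Unit 2B: $29,840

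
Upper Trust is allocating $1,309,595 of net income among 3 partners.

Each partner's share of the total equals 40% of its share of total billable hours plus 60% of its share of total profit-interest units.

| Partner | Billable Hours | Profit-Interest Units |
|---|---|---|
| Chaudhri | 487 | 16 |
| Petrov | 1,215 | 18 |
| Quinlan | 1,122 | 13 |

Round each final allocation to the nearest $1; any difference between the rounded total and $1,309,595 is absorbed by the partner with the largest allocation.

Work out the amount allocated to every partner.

Chaudhri: $357,828 | Petrov: $526,305 | Quinlan: $425,462

Billable hours total 2,824; profit-interest units total 47.
Composite weights (40% billable hours + 60% profit-interest units): Chaudhri 0.2732; Petrov 0.4019; Quinlan 0.3249.
Proportional shares: Chaudhri 357,827.83; Petrov 526,304.69; Quinlan 425,462.48.
At nearest $1: Chaudhri $357,828; Petrov $526,305; Quinlan $425,462. Sum = $1,309,595.
No rounding difference to absorb.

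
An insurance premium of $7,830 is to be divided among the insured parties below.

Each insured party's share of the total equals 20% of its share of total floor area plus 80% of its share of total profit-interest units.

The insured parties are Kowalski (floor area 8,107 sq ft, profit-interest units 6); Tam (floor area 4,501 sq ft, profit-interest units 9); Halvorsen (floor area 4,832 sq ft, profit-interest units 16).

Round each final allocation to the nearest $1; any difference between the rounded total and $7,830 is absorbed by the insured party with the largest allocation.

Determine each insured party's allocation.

Floor area total 17,440; profit-interest units total 31.
Combined weights (20% floor area + 80% profit-interest units): Kowalski 0.2478; Tam 0.2839; Halvorsen 0.4683.
Unrounded shares: Kowalski 1,940.34; Tam 2,222.74; Halvorsen 3,666.91.
Rounded to nearest $1: Kowalski $1,940; Tam $2,223; Halvorsen $3,667. Sum = $7,830.
Rounded total matches; no reconciliation needed.

Kowalski: $1,940 · Tam: $2,223 · Halvorsen: $3,667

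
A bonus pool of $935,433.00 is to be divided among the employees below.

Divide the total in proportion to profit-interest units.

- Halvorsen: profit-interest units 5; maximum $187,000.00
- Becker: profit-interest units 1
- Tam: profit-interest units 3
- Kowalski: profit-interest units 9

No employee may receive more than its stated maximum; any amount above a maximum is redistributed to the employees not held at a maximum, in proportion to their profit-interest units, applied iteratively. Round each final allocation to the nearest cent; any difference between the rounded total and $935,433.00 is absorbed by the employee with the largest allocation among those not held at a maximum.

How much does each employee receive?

Halvorsen: $187,000.00 | Becker: $57,571.77 | Tam: $172,715.31 | Kowalski: $518,145.92

Profit-interest units total: 18.
Proportional shares (ignoring caps): Halvorsen 259,842.5000; Becker 51,968.5000; Tam 155,905.5000; Kowalski 467,716.5000.
Held at cap: Halvorsen ($187,000.00); residual $748,433.00 reallocated over remaining profit-interest units 13.
Shares after redistribution: Becker 57,571.7692 → $57,571.77; Tam 172,715.3077 → $172,715.31; Kowalski 518,145.9231 → $518,145.92.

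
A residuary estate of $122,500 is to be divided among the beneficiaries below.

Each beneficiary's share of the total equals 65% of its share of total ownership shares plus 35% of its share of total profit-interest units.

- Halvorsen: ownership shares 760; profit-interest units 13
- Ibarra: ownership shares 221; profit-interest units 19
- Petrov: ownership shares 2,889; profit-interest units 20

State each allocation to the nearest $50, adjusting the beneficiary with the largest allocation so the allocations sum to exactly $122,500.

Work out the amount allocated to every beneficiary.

Halvorsen: $26,350 · Ibarra: $20,200 · Petrov: $75,950

Totals — ownership shares 3,870, profit-interest units 52.
Combined weights (65% ownership shares + 35% profit-interest units): Halvorsen 0.2151; Ibarra 0.1650; Petrov 0.6198.
Unrounded shares: Halvorsen 26,355.70; Ibarra 20,212.93; Petrov 75,931.37.
Rounded to nearest $50: Halvorsen $26,350; Ibarra $20,200; Petrov $75,950. Sum = $122,500.
Sum already equals the total — no adjustment.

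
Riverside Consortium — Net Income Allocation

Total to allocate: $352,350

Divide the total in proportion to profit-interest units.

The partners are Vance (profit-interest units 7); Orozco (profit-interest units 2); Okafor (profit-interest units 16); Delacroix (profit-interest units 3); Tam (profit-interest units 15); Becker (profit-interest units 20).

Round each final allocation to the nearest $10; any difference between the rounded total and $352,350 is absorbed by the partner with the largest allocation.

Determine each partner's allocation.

Profit-interest units total: 63.
Pro-rata amounts: Vance 7/63 × $352,350 = 39,150.00; Orozco 2/63 × $352,350 = 11,185.71; Okafor 16/63 × $352,350 = 89,485.71; Delacroix 3/63 × $352,350 = 16,778.57; Tam 15/63 × $352,350 = 83,892.86; Becker 20/63 × $352,350 = 111,857.14.
Rounded to nearest $10: Vance $39,150; Orozco $11,190; Okafor $89,490; Delacroix $16,780; Tam $83,890; Becker $111,860. Sum = $352,360.
Difference $352,350 − $352,360 = −$10 applied to largest allocation (Becker): Becker becomes $111,850.

Vance: $39,150 · Orozco: $11,190 · Okafor: $89,490 · Delacroix: $16,780 · Tam: $83,890 · Becker: $111,850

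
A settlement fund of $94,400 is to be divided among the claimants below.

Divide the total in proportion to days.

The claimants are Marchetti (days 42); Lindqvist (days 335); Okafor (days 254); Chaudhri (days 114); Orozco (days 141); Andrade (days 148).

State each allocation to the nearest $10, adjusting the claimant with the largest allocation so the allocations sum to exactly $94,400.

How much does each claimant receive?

Sum of days: 1,034.
Raw shares: Marchetti 42/1,034 × $94,400 = 3,834.43; Lindqvist 335/1,034 × $94,400 = 30,584.14; Okafor 254/1,034 × $94,400 = 23,189.17; Chaudhri 114/1,034 × $94,400 = 10,407.74; Orozco 141/1,034 × $94,400 = 12,872.73; Andrade 148/1,034 × $94,400 = 13,511.80.
At nearest $10: Marchetti $3,830; Lindqvist $30,580; Okafor $23,190; Chaudhri $10,410; Orozco $12,870; Andrade $13,510. Sum = $94,390.
Difference $94,400 − $94,390 = +$10 applied to largest allocation (Lindqvist): Lindqvist becomes $30,590.

Marchetti: $3,830; Lindqvist: $30,590; Okafor: $23,190; Chaudhri: $10,410; Orozco: $12,870; Andrade: $13,510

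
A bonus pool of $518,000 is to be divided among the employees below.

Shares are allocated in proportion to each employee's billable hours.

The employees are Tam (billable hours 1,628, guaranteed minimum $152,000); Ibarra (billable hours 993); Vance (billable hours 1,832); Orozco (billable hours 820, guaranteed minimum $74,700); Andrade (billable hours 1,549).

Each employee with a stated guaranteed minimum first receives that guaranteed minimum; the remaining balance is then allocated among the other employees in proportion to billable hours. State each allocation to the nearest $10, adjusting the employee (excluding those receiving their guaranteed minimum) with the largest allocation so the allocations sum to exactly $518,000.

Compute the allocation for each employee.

Guaranteed amounts: Tam $152,000; Orozco $74,700. Balance $291,300.
Balance split over remaining billable hours 4,374: Ibarra 66,131.89 → $66,130; Vance 122,007.68 → $122,010; Andrade 103,160.43 → $103,160.

Tam: $152,000 | Ibarra: $66,130 | Vance: $122,010 | Orozco: $74,700 | Andrade: $103,160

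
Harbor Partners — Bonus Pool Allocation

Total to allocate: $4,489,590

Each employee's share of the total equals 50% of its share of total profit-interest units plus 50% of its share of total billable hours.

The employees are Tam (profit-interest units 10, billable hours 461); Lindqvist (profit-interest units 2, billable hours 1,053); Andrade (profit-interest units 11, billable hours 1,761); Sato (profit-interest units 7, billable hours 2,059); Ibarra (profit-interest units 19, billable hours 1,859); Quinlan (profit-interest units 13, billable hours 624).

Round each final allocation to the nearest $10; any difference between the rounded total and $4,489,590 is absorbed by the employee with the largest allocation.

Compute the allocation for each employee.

Tam: $494,450; Lindqvist: $374,800; Andrade: $903,970; Sato: $844,720; Ibarra: $1,221,770; Quinlan: $649,880

Profit-interest units total 62; billable hours total 7,817.
Combined weights (50% profit-interest units + 50% billable hours): Tam 0.1101; Lindqvist 0.0835; Andrade 0.2013; Sato 0.1882; Ibarra 0.2721; Quinlan 0.1448.
Raw shares: Tam 494,448.32; Lindqvist 374,801.02; Andrade 903,973.55; Sato 844,724.23; Ibarra 1,221,767.01; Quinlan 649,875.87.
Rounded to nearest $10: Tam $494,450; Lindqvist $374,800; Andrade $903,970; Sato $844,720; Ibarra $1,221,770; Quinlan $649,880. Sum = $4,489,590.
Sum already equals the total — no adjustment.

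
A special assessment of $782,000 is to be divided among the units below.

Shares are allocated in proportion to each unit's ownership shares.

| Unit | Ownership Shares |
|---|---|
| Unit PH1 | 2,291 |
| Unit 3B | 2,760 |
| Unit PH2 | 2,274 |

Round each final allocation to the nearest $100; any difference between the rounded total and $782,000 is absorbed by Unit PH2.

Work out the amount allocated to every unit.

Combined ownership shares = 7,325.
Pro-rata amounts: Unit PH1 2,291/7,325 × $782,000 = 244,581.84; Unit 3B 2,760/7,325 × $782,000 = 294,651.19; Unit PH2 2,274/7,325 × $782,000 = 242,766.96.
Rounded to nearest $100: Unit PH1 $244,600; Unit 3B $294,700; Unit PH2 $242,800. Sum = $782,100.
Difference $782,000 − $782,100 = −$100 applied to Unit PH2: Unit PH2 becomes $242,700.

Unit PH1: $244,600; Unit 3B: $294,700; Unit PH2: $242,700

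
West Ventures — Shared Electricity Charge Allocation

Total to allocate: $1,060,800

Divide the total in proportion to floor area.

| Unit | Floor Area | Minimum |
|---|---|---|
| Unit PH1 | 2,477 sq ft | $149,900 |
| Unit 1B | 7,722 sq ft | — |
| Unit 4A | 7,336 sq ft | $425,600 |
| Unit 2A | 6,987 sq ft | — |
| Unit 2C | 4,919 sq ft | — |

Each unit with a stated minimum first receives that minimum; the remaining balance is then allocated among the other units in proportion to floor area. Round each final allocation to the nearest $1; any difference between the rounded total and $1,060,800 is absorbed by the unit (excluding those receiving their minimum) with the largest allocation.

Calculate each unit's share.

Fund the minimums — Unit PH1 $149,900; Unit 4A $425,600. Remaining pool $485,300.
Remaining pool split over remaining floor area 19,628: Unit 1B 190,925.55 → $190,926; Unit 2A 172,752.76 → $172,753; Unit 2C 121,621.70 → $121,622.
Rounding difference −$1 applied to Unit 1B → $190,925.

Unit PH1: $149,900 | Unit 1B: $190,925 | Unit 4A: $425,600 | Unit 2A: $172,753 | Unit 2C: $121,622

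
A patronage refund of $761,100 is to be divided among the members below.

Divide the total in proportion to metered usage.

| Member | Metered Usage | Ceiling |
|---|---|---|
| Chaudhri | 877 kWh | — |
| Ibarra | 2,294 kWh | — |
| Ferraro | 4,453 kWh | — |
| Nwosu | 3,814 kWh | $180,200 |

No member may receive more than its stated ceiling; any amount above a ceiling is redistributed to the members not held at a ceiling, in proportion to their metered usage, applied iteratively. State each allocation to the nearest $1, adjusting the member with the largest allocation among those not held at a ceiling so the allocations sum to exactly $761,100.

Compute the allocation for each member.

Sum of metered usage: 11,438.
Pro-rata shares before constraints: Chaudhri 58,356.77; Ibarra 152,645.86; Ferraro 296,308.65; Nwosu 253,788.72.
Held at cap: Nwosu ($180,200); balance $580,900 reallocated over remaining metered usage 7,624.
Shares after redistribution: Chaudhri 66,821.79 → $66,822; Ibarra 174,788.12 → $174,788; Ferraro 339,290.10 → $339,290.

Chaudhri: $66,822 | Ibarra: $174,788 | Ferraro: $339,290 | Nwosu: $180,200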